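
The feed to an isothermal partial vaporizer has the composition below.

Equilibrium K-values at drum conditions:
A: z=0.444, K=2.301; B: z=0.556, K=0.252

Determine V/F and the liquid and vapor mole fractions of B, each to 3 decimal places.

V/F = 0.166, x_B = 0.635, y_B = 0.160

Rachford–Rice: g(V/F) = Σ zᵢ(Kᵢ−1)/(1+V/F(Kᵢ−1)) = 0.
Check two-phase: ΣzᵢKᵢ = 1.162 > 1 and Σzᵢ/Kᵢ = 2.399 > 1, so g(0) = 0.162 > 0 and g(1) = -1.399 < 0.
Binary case is linear: z₁(K₁−1)(1+V/F(K₂−1)) + z₂(K₂−1)(1+V/F(K₁−1)) = 0
⇒ V/F = [z₁(K₁−1)+z₂(K₂−1)] / [−(K₁−1)(K₂−1)] = 0.1618/0.9731 = 0.166
Compositions from xᵢ = zᵢ/(1+V/F(Kᵢ−1)), yᵢ = Kᵢxᵢ:
  A: x = 0.365, y = 0.840
  B: x = 0.635, y = 0.160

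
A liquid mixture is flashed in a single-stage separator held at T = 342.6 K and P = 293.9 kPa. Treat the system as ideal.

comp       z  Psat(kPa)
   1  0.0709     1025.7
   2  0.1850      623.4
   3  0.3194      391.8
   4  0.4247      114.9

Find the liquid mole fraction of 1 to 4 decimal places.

Raoult's law: Kᵢ = Pᵢˢᵃᵗ/P = Pᵢˢᵃᵗ/293.9.
  K_1 = 1025.7/293.9 = 3.489963, K_2 = 623.4/293.9 = 2.121130, K_3 = 391.8/293.9 = 1.333106, K_4 = 114.9/293.9 = 0.390949
Iterate (Newton) starting at β = 0.5:
  β = 0.5000: g = -0.06918, g' = -0.5344 → β = 0.3706
  β = 0.3706: g = -0.00100, g' = -0.5258 → β = 0.3687
Converged at β = 0.3687.
Compositions from xᵢ = zᵢ/(1+β(Kᵢ−1)), yᵢ = Kᵢxᵢ:
  1: x = 0.0370, y = 0.1290
  2: x = 0.1309, y = 0.2777
  3: x = 0.2845, y = 0.3792
  4: x = 0.5477, y = 0.2141

x_1 = 0.0370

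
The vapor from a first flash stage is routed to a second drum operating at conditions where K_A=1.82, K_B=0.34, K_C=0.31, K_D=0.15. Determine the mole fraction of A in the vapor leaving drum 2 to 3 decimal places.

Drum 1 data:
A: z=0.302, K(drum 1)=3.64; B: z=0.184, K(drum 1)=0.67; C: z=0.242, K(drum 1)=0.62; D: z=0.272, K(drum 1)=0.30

y_A (drum 2) = 0.853

Drum 1:
Let ψ₁ = V/F and solve Σ zᵢ(Kᵢ−1)/(1+ψ₁(Kᵢ−1)) = 0.
g(0) = ΣzᵢKᵢ − 1 = 0.454 and g(1) = 1 − Σzᵢ/Kᵢ = -0.655, so a root lies in (0, 1).
Newton iteration, ψ₁⁰ = 0.5:
  ψ₁ = 0.500: g = -0.1355, g' = -0.789 → ψ₁ = 0.328
  ψ₁ = 0.328: g = 0.0069, g' = -0.900 → ψ₁ = 0.336
Converged at ψ₁ = 0.336.
Drum-1 compositions:
  A: x = 0.160, y = 0.583
  B: x = 0.207, y = 0.139
  C: x = 0.277, y = 0.172
  D: x = 0.356, y = 0.107
Drum-2 feed = drum-1 vapor: z₂ = (0.5827, 0.1386, 0.1720, 0.1067).
Drum 2:
Rachford–Rice: g(ψ₂) = Σ zᵢ(Kᵢ−1)/(1+ψ₂(Kᵢ−1)) = 0.
Check two-phase: ΣzᵢKᵢ = 1.177 > 1 and Σzᵢ/Kᵢ = 1.994 > 1, so g(0) = 0.177 > 0 and g(1) = -0.994 < 0.
Newton–Raphson from ψ₂ = 0.66:
  ψ₂ = 0.660: g = -0.2766, g' = -1.031 → ψ₂ = 0.392
  ψ₂ = 0.392: g = -0.0603, g' = -0.661 → ψ₂ = 0.300
  ψ₂ = 0.300: g = -0.0023, g' = -0.616 → ψ₂ = 0.297
Converged at ψ₂ = 0.297.
  A: x = 0.469, y = 0.853
  B: x = 0.172, y = 0.059
  C: x = 0.216, y = 0.067
  D: x = 0.143, y = 0.021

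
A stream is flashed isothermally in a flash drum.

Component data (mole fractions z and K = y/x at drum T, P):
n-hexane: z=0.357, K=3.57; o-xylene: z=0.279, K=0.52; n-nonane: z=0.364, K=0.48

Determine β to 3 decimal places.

Material balance + equilibrium reduce to Σ zᵢ(Kᵢ−1)/(1+β(Kᵢ−1)) = 0.
Check two-phase: ΣzᵢKᵢ = 1.594 > 1 and Σzᵢ/Kᵢ = 1.395 > 1, so g(0) = 0.594 > 0 and g(1) = -0.395 < 0.
Iterate (Newton) starting at β = 0.5:
  β = 0.500: g = -0.0305, g' = -0.743 → β = 0.459
  β = 0.459: g = 0.0006, g' = -0.772 → β = 0.460
Converged at β = 0.460.

β = 0.460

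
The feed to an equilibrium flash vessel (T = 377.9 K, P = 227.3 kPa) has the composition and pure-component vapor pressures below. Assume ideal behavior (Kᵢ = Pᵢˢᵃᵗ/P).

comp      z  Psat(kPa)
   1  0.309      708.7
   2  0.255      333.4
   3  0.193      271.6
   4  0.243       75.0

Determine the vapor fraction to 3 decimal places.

Raoult's law: Kᵢ = Pᵢˢᵃᵗ/P = Pᵢˢᵃᵗ/227.3.
  K_1 = 708.7/227.3 = 3.11791, K_2 = 333.4/227.3 = 1.46678, K_3 = 271.6/227.3 = 1.19490, K_4 = 75.0/227.3 = 0.32996
Let ψ = V/F and solve Σ zᵢ(Kᵢ−1)/(1+ψ(Kᵢ−1)) = 0.
g(0) = ΣzᵢKᵢ − 1 = 0.648 and g(1) = 1 − Σzᵢ/Kᵢ = -0.171, so a root lies in (0, 1).
Newton–Raphson from ψ = 0.36:
  ψ = 0.360: g = 0.2938, g' = -0.683 → ψ = 0.790
  ψ = 0.790: g = 0.0182, g' = -0.722 → ψ = 0.816
  ψ = 0.816: g = -0.0004, g' = -0.751 → ψ = 0.815
Converged at ψ = 0.815.

ψ = 0.815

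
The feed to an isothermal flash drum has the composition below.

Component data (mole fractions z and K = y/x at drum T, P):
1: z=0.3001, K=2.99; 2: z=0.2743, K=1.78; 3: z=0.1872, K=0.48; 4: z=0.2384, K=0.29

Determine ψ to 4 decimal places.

ψ = 0.5767

Material balance + equilibrium reduce to Σ zᵢ(Kᵢ−1)/(1+ψ(Kᵢ−1)) = 0.
g(0) = ΣzᵢKᵢ − 1 = 0.5445 and g(1) = 1 − Σzᵢ/Kᵢ = -0.4665, so a root lies in (0, 1).
Newton iteration, ψ⁰ = 0.58:
  ψ = 0.5800: g = -0.00261, g' = -0.7863 → ψ = 0.5767
Converged at ψ = 0.5767.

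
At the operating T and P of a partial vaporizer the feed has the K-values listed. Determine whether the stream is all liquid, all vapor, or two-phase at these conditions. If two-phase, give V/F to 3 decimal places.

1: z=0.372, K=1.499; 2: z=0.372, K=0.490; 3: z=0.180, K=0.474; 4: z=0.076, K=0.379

all liquid

ΣzᵢKᵢ = 0.854; Σzᵢ/Kᵢ = 1.588.
Since ΣzᵢKᵢ < 1 the mixture is below its bubble point — single liquid phase.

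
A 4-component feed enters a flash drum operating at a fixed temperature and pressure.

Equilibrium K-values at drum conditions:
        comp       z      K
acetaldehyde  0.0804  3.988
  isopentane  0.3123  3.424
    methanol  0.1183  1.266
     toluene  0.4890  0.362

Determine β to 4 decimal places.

Material balance + equilibrium reduce to Σ zᵢ(Kᵢ−1)/(1+β(Kᵢ−1)) = 0.
Feasibility: ΣzᵢKᵢ = 1.7167, Σzᵢ/Kᵢ = 1.5556 — both > 1, two phases present.
Newton iteration, β⁰ = 0.5:
  β = 0.5000: g = 0.00821, g' = -0.9262 → β = 0.5089
Converged at β = 0.5089.

β = 0.5089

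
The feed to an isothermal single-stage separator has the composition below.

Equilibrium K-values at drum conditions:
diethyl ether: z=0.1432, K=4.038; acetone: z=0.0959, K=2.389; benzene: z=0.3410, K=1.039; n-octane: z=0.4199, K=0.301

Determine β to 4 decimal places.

Let β = V/F and solve Σ zᵢ(Kᵢ−1)/(1+β(Kᵢ−1)) = 0.
Feasibility: ΣzᵢKᵢ = 1.2880, Σzᵢ/Kᵢ = 1.7988 — both > 1, two phases present.
Newton–Raphson from β = 0.5:
  β = 0.5000: g = -0.18685, g' = -0.7581 → β = 0.2535
  β = 0.2535: g = 0.00072, g' = -0.8265 → β = 0.2544
Converged at β = 0.2544.

β = 0.2544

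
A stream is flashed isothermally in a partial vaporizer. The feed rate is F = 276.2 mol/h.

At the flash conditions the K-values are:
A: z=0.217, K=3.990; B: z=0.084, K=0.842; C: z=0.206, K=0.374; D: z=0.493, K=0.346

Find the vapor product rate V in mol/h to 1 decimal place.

V = 28.3 mol/h

Let ψ = V/F and solve Σ zᵢ(Kᵢ−1)/(1+ψ(Kᵢ−1)) = 0.
Feasibility: ΣzᵢKᵢ = 1.184, Σzᵢ/Kᵢ = 2.130 — both > 1, two phases present.
Newton–Raphson from ψ = 0.5:
  ψ = 0.500: g = -0.4211, g' = -0.951 → ψ = 0.057
  ψ = 0.057: g = 0.0723, g' = -1.732 → ψ = 0.099
  ψ = 0.099: g = 0.0053, g' = -1.491 → ψ = 0.102
Converged at ψ = 0.102.
Then V = ψ·F = 0.1023·276.2 = 28.3 mol/h and L = F − V = 247.9 mol/h.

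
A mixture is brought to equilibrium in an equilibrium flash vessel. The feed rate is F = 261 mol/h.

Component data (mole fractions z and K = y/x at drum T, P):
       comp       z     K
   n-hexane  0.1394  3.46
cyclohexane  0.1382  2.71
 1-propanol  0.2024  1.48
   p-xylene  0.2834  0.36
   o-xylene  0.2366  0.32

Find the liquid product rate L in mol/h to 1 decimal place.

Newton iteration, ψ⁰ = 0.58:
  ψ = 0.5800: g = -0.21817, g' = -0.8655 → ψ = 0.3279
  ψ = 0.3279: g = -0.01146, g' = -0.8263 → ψ = 0.3141
Converged at ψ = 0.3141.
Then V = ψ·F = 0.3141·261 = 82.0 mol/h and L = F − V = 179.0 mol/h.

L = 179.0 mol/h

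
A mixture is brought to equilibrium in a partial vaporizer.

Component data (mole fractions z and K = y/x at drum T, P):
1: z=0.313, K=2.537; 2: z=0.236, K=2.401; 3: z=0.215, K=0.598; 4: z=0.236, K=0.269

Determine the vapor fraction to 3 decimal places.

Let ψ = V/F and solve Σ zᵢ(Kᵢ−1)/(1+ψ(Kᵢ−1)) = 0.
Check two-phase: ΣzᵢKᵢ = 1.553 > 1 and Σzᵢ/Kᵢ = 1.459 > 1, so g(0) = 0.553 > 0 and g(1) = -0.459 < 0.
Iterate (Newton) starting at ψ = 0.5:
  ψ = 0.500: g = 0.0864, g' = -0.764 → ψ = 0.613
  ψ = 0.613: g = -0.0017, g' = -0.805 → ψ = 0.611
Converged at ψ = 0.611.

ψ = 0.611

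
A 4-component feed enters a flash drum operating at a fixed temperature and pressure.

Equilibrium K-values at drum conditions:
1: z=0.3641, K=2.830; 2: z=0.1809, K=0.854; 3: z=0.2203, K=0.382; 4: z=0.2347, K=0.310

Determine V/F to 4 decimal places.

Material balance + equilibrium reduce to Σ zᵢ(Kᵢ−1)/(1+V/F(Kᵢ−1)) = 0.
Feasibility: ΣzᵢKᵢ = 1.3418, Σzᵢ/Kᵢ = 1.6743 — both > 1, two phases present.
Iterate (Newton) starting at V/F = 0.5:
  V/F = 0.5000: g = -0.12482, g' = -0.7736 → V/F = 0.3387
Converged at V/F = 0.3387.

V/F = 0.3387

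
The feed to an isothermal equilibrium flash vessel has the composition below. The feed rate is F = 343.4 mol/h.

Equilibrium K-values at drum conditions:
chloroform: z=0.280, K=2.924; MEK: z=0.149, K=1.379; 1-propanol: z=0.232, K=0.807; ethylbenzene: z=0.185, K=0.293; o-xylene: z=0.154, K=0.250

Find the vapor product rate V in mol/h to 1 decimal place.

V = 117.0 mol/h

Let β = V/F and solve Σ zᵢ(Kᵢ−1)/(1+β(Kᵢ−1)) = 0.
g(0) = ΣzᵢKᵢ − 1 = 0.304 and g(1) = 1 − Σzᵢ/Kᵢ = -0.739, so a root lies in (0, 1).
Newton iteration, β⁰ = 0.43:
  β = 0.430: g = -0.0639, g' = -0.716 → β = 0.341
Converged at β = 0.341.
Then V = β·F = 0.3408·343.4 = 117.0 mol/h and L = F − V = 226.4 mol/h.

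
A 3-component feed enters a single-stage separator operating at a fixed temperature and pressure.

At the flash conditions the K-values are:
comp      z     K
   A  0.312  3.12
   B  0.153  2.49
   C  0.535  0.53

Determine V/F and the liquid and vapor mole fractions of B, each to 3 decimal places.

V/F = 0.705, x_B = 0.075, y_B = 0.186

Material balance + equilibrium reduce to Σ zᵢ(Kᵢ−1)/(1+V/F(Kᵢ−1)) = 0.
g(0) = ΣzᵢKᵢ − 1 = 0.638 and g(1) = 1 − Σzᵢ/Kᵢ = -0.171, so a root lies in (0, 1).
Iterate (Newton) starting at V/F = 0.42:
  V/F = 0.420: g = 0.1768, g' = -0.704 → V/F = 0.671
  V/F = 0.671: g = 0.0197, g' = -0.576 → V/F = 0.705
Converged at V/F = 0.705.
Compositions from xᵢ = zᵢ/(1+V/F(Kᵢ−1)), yᵢ = Kᵢxᵢ:
  A: x = 0.125, y = 0.390
  B: x = 0.075, y = 0.186
  C: x = 0.800, y = 0.424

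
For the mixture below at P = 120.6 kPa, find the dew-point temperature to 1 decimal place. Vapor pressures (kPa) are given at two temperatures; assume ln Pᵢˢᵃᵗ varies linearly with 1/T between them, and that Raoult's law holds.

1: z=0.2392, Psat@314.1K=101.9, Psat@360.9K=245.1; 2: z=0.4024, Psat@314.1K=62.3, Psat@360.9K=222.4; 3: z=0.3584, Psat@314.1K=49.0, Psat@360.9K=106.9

T = 344.6 K

Dew-point temperature: Σzᵢ·P/Pᵢˢᵃᵗ(T) = 1. Interpolate ln Pᵢˢᵃᵗ = aᵢ + bᵢ/T.
  T = 314.1 K: ΣzᵢP/Pᵢˢᵃᵗ = 1.9442
  T = 360.9 K: ΣzᵢP/Pᵢˢᵃᵗ = 0.7402
  T = 337.5 K: ΣzᵢP/Pᵢˢᵃᵗ = 1.1528
  T = 349.2 K: ΣzᵢP/Pᵢˢᵃᵗ = 0.9157
  T = 343.4 K: ΣzᵢP/Pᵢˢᵃᵗ = 1.0241
  T = 346.3 K: ΣzᵢP/Pᵢˢᵃᵗ = 0.9679
Interpolating between 343.4 K and 346.3 K gives T ≈ 344.6 K.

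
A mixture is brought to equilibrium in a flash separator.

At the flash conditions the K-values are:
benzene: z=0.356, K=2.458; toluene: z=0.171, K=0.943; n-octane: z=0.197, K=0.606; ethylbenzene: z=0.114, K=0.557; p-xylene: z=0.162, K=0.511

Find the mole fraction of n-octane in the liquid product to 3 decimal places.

x_n-octane = 0.253

Material balance + equilibrium reduce to Σ zᵢ(Kᵢ−1)/(1+ψ(Kᵢ−1)) = 0.
Check two-phase: ΣzᵢKᵢ = 1.302 > 1 and Σzᵢ/Kᵢ = 1.173 > 1, so g(0) = 0.302 > 0 and g(1) = -0.173 < 0.
Iterate (Newton) starting at ψ = 0.35:
  ψ = 0.350: g = 0.0883, g' = -0.461 → ψ = 0.542
  ψ = 0.542: g = 0.0071, g' = -0.397 → ψ = 0.559
  ψ = 0.559: g = 0.0000, g' = -0.393 → ψ = 0.560
Converged at ψ = 0.560.
Compositions from xᵢ = zᵢ/(1+ψ(Kᵢ−1)), yᵢ = Kᵢxᵢ:
  benzene: x = 0.196, y = 0.482
  toluene: x = 0.177, y = 0.167
  n-octane: x = 0.253, y = 0.153
  ethylbenzene: x = 0.152, y = 0.084
  p-xylene: x = 0.223, y = 0.114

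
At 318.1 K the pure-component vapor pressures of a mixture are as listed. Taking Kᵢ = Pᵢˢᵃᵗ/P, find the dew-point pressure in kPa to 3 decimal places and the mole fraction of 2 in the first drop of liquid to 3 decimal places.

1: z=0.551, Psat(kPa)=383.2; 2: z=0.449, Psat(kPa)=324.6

At the dew point ψ → 1, so Σzᵢ/Kᵢ = 1 with Kᵢ = Pᵢˢᵃᵗ/P ⇒ 1/P = Σzᵢ/Pᵢˢᵃᵗ.
1/P = 0.551/383.2 + 0.449/324.6 = 0.002821 ⇒ P = 354.468 kPa
xᵢ = zᵢP/Pᵢˢᵃᵗ ⇒ x_2 = 0.449·354.468/324.6 = 0.490

Pdew = 354.468 kPa, x_2 = 0.490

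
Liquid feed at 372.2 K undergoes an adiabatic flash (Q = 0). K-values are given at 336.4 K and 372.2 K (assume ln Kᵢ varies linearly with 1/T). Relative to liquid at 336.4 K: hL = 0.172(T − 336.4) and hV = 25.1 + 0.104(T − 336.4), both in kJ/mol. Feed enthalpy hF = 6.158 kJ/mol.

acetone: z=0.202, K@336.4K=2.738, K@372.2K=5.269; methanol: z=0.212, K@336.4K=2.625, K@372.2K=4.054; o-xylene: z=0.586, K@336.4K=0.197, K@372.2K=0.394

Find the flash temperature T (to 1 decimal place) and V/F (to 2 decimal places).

Adiabatic flash: solve Rachford–Rice at each trial T, then check hF = ψ·hV(T) + (1−ψ)·hL(T).
  T = 336.4 K: K = (2.738, 2.625, 0.197), RR gives ψ = 0.167, H_out = 4.184 kJ/mol
  T = 372.2 K: K = (5.269, 4.054, 0.394), RR gives ψ = 0.520, H_out = 17.933 kJ/mol
  T = 354.3 K: K = (3.862, 3.298, 0.284), RR gives ψ = 0.349, H_out = 11.409 kJ/mol
  T = 345.4 K: K = (3.269, 2.953, 0.238), RR gives ψ = 0.264, H_out = 8.024 kJ/mol
  T = 340.9 K: K = (2.995, 2.786, 0.217), RR gives ψ = 0.218, H_out = 6.177 kJ/mol
  T = 338.6 K: K = (2.862, 2.703, 0.206), RR gives ψ = 0.192, H_out = 5.180 kJ/mol
Linear interpolation between T = 338.6 (H_out = 5.180) and T = 340.9 (H_out = 6.177) on hF = 6.158 gives T ≈ 340.9 K, at which ψ = 0.22.

T = 340.9 K, V/F = 0.22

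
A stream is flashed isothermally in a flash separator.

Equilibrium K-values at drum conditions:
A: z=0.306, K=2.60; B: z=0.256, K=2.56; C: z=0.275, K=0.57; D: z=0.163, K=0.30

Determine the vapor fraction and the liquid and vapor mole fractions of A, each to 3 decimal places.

Rachford–Rice: g(ψ) = Σ zᵢ(Kᵢ−1)/(1+ψ(Kᵢ−1)) = 0.
g(0) = ΣzᵢKᵢ − 1 = 0.657 and g(1) = 1 − Σzᵢ/Kᵢ = -0.243, so a root lies in (0, 1).
Newton iteration, ψ⁰ = 0.5:
  ψ = 0.500: g = 0.1702, g' = -0.710 → ψ = 0.740
  ψ = 0.740: g = -0.0004, g' = -0.751 → ψ = 0.739
Converged at ψ = 0.739.
Compositions from xᵢ = zᵢ/(1+ψ(Kᵢ−1)), yᵢ = Kᵢxᵢ:
  A: x = 0.140, y = 0.365
  B: x = 0.119, y = 0.304
  C: x = 0.403, y = 0.230
  D: x = 0.338, y = 0.101

ψ = 0.739, x_A = 0.140, y_A = 0.365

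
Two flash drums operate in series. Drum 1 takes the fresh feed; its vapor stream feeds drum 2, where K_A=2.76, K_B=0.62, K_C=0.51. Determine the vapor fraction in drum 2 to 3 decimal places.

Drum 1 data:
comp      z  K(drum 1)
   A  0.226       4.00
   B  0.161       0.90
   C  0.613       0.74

V/F (drum 2) = 0.205

Drum 1:
Rachford–Rice: g(ψ₁) = Σ zᵢ(Kᵢ−1)/(1+ψ₁(Kᵢ−1)) = 0.
g(0) = ΣzᵢKᵢ − 1 = 0.503 and g(1) = 1 − Σzᵢ/Kᵢ = -0.064, so a root lies in (0, 1).
Iterate (Newton) starting at ψ₁ = 0.5:
  ψ₁ = 0.500: g = 0.0711, g' = -0.382 → ψ₁ = 0.686
  ψ₁ = 0.686: g = 0.0104, g' = -0.281 → ψ₁ = 0.723
  ψ₁ = 0.723: g = 0.0003, g' = -0.267 → ψ₁ = 0.724
Converged at ψ₁ = 0.724.
Drum-1 compositions:
  A: x = 0.071, y = 0.285
  B: x = 0.174, y = 0.156
  C: x = 0.755, y = 0.559
Drum-2 feed = drum-1 vapor: z₂ = (0.2849, 0.1562, 0.5588).
Drum 2:
Rachford–Rice: g(ψ₂) = Σ zᵢ(Kᵢ−1)/(1+ψ₂(Kᵢ−1)) = 0.
g(0) = ΣzᵢKᵢ − 1 = 0.168 and g(1) = 1 − Σzᵢ/Kᵢ = -0.451, so a root lies in (0, 1).
Newton iteration, ψ₂⁰ = 0.42:
  ψ₂ = 0.420: g = -0.1271, g' = -0.536 → ψ₂ = 0.183
  ψ₂ = 0.183: g = 0.0146, g' = -0.693 → ψ₂ = 0.204
  ψ₂ = 0.204: g = 0.0002, g' = -0.670 → ψ₂ = 0.205
Converged at ψ₂ = 0.205.
  A: x = 0.209, y = 0.578
  B: x = 0.169, y = 0.105
  C: x = 0.621, y = 0.317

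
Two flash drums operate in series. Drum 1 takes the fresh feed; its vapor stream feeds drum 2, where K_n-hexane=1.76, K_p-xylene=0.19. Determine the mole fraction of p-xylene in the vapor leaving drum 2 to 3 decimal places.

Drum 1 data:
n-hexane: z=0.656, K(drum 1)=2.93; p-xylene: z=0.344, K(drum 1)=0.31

y_p-xylene (drum 2) = 0.092

Drum 1:
Let ψ₁ = V/F and solve Σ zᵢ(Kᵢ−1)/(1+ψ₁(Kᵢ−1)) = 0.
g(0) = ΣzᵢKᵢ − 1 = 1.029 and g(1) = 1 − Σzᵢ/Kᵢ = -0.334, so a root lies in (0, 1).
Newton iteration, ψ₁⁰ = 0.5:
  ψ₁ = 0.500: g = 0.2819, g' = -1.015 → ψ₁ = 0.778
  ψ₁ = 0.778: g = -0.0062, g' = -1.154 → ψ₁ = 0.773
  ψ₁ = 0.773: g = -0.0000, g' = -1.145 → ψ₁ = 0.772
Converged at ψ₁ = 0.772.
Drum-1 compositions:
  n-hexane: x = 0.263, y = 0.772
  p-xylene: x = 0.737, y = 0.228
Drum-2 feed = drum-1 vapor: z₂ = (0.7716, 0.2284).
Drum 2:
Let ψ₂ = V/F and solve Σ zᵢ(Kᵢ−1)/(1+ψ₂(Kᵢ−1)) = 0.
g(0) = ΣzᵢKᵢ − 1 = 0.401 and g(1) = 1 − Σzᵢ/Kᵢ = -0.640, so a root lies in (0, 1).
Binary case is linear: z₁(K₁−1)(1+ψ₂(K₂−1)) + z₂(K₂−1)(1+ψ₂(K₁−1)) = 0
⇒ ψ₂ = [z₁(K₁−1)+z₂(K₂−1)] / [−(K₁−1)(K₂−1)] = 0.4015/0.6156 = 0.652
  n-hexane: x = 0.516, y = 0.908
  p-xylene: x = 0.484, y = 0.092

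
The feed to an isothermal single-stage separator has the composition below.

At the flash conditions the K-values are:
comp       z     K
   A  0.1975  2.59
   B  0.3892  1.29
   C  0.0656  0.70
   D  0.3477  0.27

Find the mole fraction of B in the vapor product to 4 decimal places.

Material balance + equilibrium reduce to Σ zᵢ(Kᵢ−1)/(1+β(Kᵢ−1)) = 0.
Check two-phase: ΣzᵢKᵢ = 1.1534 > 1 and Σzᵢ/Kᵢ = 1.7595 > 1, so g(0) = 0.1534 > 0 and g(1) = -0.7595 < 0.
Iterate (Newton) starting at β = 0.6:
  β = 0.6000: g = -0.21879, g' = -0.7499 → β = 0.3083
  β = 0.3083: g = -0.03487, g' = -0.5681 → β = 0.2469
  β = 0.2469: g = -0.00005, g' = -0.5686 → β = 0.2468
Converged at β = 0.2468.
Compositions from xᵢ = zᵢ/(1+β(Kᵢ−1)), yᵢ = Kᵢxᵢ:
  A: x = 0.1418, y = 0.3674
  B: x = 0.3632, y = 0.4685
  C: x = 0.0708, y = 0.0496
  D: x = 0.4241, y = 0.1145

y_B = 0.4685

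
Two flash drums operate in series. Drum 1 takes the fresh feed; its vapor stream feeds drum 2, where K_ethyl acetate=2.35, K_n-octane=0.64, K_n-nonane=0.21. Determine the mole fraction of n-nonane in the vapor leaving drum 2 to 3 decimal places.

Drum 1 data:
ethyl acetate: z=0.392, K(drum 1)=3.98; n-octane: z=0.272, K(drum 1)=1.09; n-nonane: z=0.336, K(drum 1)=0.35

y_n-nonane (drum 2) = 0.075

Drum 1:
Material balance + equilibrium reduce to Σ zᵢ(Kᵢ−1)/(1+ψ₁(Kᵢ−1)) = 0.
g(0) = ΣzᵢKᵢ − 1 = 0.974 and g(1) = 1 − Σzᵢ/Kᵢ = -0.308, so a root lies in (0, 1).
Newton–Raphson from ψ₁ = 0.44:
  ψ₁ = 0.440: g = 0.2231, g' = -0.932 → ψ₁ = 0.679
  ψ₁ = 0.679: g = 0.0182, g' = -0.838 → ψ₁ = 0.701
Converged at ψ₁ = 0.701.
Drum-1 compositions:
  ethyl acetate: x = 0.127, y = 0.505
  n-octane: x = 0.256, y = 0.279
  n-nonane: x = 0.617, y = 0.216
Drum-2 feed = drum-1 vapor: z₂ = (0.5051, 0.2789, 0.2160).
Drum 2:
Let ψ₂ = V/F and solve Σ zᵢ(Kᵢ−1)/(1+ψ₂(Kᵢ−1)) = 0.
Check two-phase: ΣzᵢKᵢ = 1.411 > 1 and Σzᵢ/Kᵢ = 1.679 > 1, so g(0) = 0.411 > 0 and g(1) = -0.679 < 0.
Newton iteration, ψ₂⁰ = 0.5:
  ψ₂ = 0.500: g = 0.0026, g' = -0.750 → ψ₂ = 0.503
Converged at ψ₂ = 0.503.
  ethyl acetate: x = 0.301, y = 0.707
  n-octane: x = 0.341, y = 0.218
  n-nonane: x = 0.359, y = 0.075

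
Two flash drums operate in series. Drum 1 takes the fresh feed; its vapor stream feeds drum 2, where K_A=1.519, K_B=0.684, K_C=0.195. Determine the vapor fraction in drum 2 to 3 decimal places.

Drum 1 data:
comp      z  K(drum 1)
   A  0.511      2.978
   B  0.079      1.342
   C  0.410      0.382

V/F (drum 2) = 0.217

Drum 1:
Rachford–Rice: g(ψ₁) = Σ zᵢ(Kᵢ−1)/(1+ψ₁(Kᵢ−1)) = 0.
Feasibility: ΣzᵢKᵢ = 1.784, Σzᵢ/Kᵢ = 1.304 — both > 1, two phases present.
Newton iteration, ψ₁⁰ = 0.69:
  ψ₁ = 0.690: g = 0.0075, g' = -0.840 → ψ₁ = 0.699
Converged at ψ₁ = 0.699.
Drum-1 compositions:
  A: x = 0.214, y = 0.639
  B: x = 0.064, y = 0.086
  C: x = 0.722, y = 0.276
Drum-2 feed = drum-1 vapor: z₂ = (0.6387, 0.0856, 0.2757).
Drum 2:
Rachford–Rice: g(ψ₂) = Σ zᵢ(Kᵢ−1)/(1+ψ₂(Kᵢ−1)) = 0.
Feasibility: ΣzᵢKᵢ = 1.083, Σzᵢ/Kᵢ = 1.959 — both > 1, two phases present.
Newton–Raphson from ψ₂ = 0.5:
  ψ₂ = 0.500: g = -0.1404, g' = -0.621 → ψ₂ = 0.274
  ψ₂ = 0.274: g = -0.0241, g' = -0.436 → ψ₂ = 0.219
  ψ₂ = 0.219: g = -0.0007, g' = -0.412 → ψ₂ = 0.217
Converged at ψ₂ = 0.217.
  A: x = 0.574, y = 0.872
  B: x = 0.092, y = 0.063
  C: x = 0.334, y = 0.065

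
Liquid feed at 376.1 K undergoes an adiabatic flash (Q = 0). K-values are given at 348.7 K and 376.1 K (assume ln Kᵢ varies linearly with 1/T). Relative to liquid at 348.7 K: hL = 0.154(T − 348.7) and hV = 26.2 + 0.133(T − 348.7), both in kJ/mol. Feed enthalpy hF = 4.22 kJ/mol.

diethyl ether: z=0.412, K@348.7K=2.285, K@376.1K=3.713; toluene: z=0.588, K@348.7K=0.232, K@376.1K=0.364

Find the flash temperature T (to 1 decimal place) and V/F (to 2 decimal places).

Adiabatic flash: solve Rachford–Rice at each trial T, then check hF = ψ·hV(T) + (1−ψ)·hL(T).
  T = 348.7 K: K = (2.285, 0.232), RR gives ψ = 0.079, H_out = 2.066 kJ/mol
  T = 376.1 K: K = (3.713, 0.364), RR gives ψ = 0.431, H_out = 15.265 kJ/mol
  T = 362.4 K: K = (2.940, 0.293), RR gives ψ = 0.280, H_out = 9.356 kJ/mol
  T = 355.5 K: K = (2.596, 0.261), RR gives ψ = 0.189, H_out = 5.975 kJ/mol
  T = 352.1 K: K = (2.437, 0.246), RR gives ψ = 0.137, H_out = 4.113 kJ/mol
  T = 353.8 K: K = (2.515, 0.254), RR gives ψ = 0.164, H_out = 5.064 kJ/mol
Linear interpolation between T = 352.1 (H_out = 4.113) and T = 353.8 (H_out = 5.064) on hF = 4.22 gives T ≈ 352.3 K, at which ψ = 0.14.

T = 352.3 K, V/F = 0.14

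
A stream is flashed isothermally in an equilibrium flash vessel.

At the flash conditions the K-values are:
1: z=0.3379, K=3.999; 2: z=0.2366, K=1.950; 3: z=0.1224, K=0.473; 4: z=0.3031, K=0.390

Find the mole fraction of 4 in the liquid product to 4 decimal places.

Material balance + equilibrium reduce to Σ zᵢ(Kᵢ−1)/(1+V/F(Kᵢ−1)) = 0.
g(0) = ΣzᵢKᵢ − 1 = 0.9887 and g(1) = 1 − Σzᵢ/Kᵢ = -0.2418, so a root lies in (0, 1).
Newton–Raphson from V/F = 0.38:
  V/F = 0.3800: g = 0.31743, g' = -1.0234 → V/F = 0.6902
  V/F = 0.6902: g = 0.04515, g' = -0.8208 → V/F = 0.7452
  V/F = 0.7452: g = -0.00032, g' = -0.8349 → V/F = 0.7448
Converged at V/F = 0.7448.
Compositions from xᵢ = zᵢ/(1+V/F(Kᵢ−1)), yᵢ = Kᵢxᵢ:
  1: x = 0.1045, y = 0.4179
  2: x = 0.1386, y = 0.2702
  3: x = 0.2015, y = 0.0953
  4: x = 0.5555, y = 0.2166

x_4 = 0.5555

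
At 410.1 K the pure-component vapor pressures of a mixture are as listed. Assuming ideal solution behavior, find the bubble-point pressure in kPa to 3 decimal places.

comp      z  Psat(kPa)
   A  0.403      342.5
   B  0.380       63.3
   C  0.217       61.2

At the bubble point ψ → 0, so ΣzᵢKᵢ = 1 with Kᵢ = Pᵢˢᵃᵗ/P ⇒ P = ΣzᵢPᵢˢᵃᵗ.
P = 0.403·342.5 + 0.380·63.3 + 0.217·61.2 = 175.362 kPa

Pbub = 175.362 kPa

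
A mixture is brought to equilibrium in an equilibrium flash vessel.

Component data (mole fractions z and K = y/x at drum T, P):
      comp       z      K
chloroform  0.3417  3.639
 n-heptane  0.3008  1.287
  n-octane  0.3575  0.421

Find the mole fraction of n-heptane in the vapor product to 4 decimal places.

Material balance + equilibrium reduce to Σ zᵢ(Kᵢ−1)/(1+ψ(Kᵢ−1)) = 0.
Feasibility: ΣzᵢKᵢ = 1.7811, Σzᵢ/Kᵢ = 1.1768 — both > 1, two phases present.
Iterate (Newton) starting at ψ = 0.53:
  ψ = 0.5300: g = 0.15223, g' = -0.6817 → ψ = 0.7533
  ψ = 0.7533: g = 0.00566, g' = -0.6603 → ψ = 0.7619
Converged at ψ = 0.7619.
Compositions from xᵢ = zᵢ/(1+ψ(Kᵢ−1)), yᵢ = Kᵢxᵢ:
  chloroform: x = 0.1135, y = 0.4130
  n-heptane: x = 0.2468, y = 0.3177
  n-octane: x = 0.6397, y = 0.2693

y_n-heptane = 0.3177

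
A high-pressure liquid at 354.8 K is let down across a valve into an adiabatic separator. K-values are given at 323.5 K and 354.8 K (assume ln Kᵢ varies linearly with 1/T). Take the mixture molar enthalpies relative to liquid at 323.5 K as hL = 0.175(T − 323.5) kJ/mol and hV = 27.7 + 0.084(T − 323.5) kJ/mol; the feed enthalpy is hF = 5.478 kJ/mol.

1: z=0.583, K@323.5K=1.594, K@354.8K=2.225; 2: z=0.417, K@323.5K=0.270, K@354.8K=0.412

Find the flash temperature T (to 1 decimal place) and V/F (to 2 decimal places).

Adiabatic flash: solve Rachford–Rice at each trial T, then check hF = ψ·hV(T) + (1−ψ)·hL(T).
  T = 323.5 K: K = (1.594, 0.270), RR gives ψ = 0.097, H_out = 2.676 kJ/mol
  T = 354.8 K: K = (2.225, 0.412), RR gives ψ = 0.651, H_out = 21.658 kJ/mol
  T = 339.1 K: K = (1.897, 0.337), RR gives ψ = 0.414, H_out = 13.604 kJ/mol
  T = 331.3 K: K = (1.742, 0.302), RR gives ψ = 0.274, H_out = 8.755 kJ/mol
  T = 327.4 K: K = (1.667, 0.286), RR gives ψ = 0.192, H_out = 5.921 kJ/mol
  T = 325.4 K: K = (1.630, 0.278), RR gives ψ = 0.145, H_out = 4.317 kJ/mol
Linear interpolation between T = 325.4 (H_out = 4.317) and T = 327.4 (H_out = 5.921) on hF = 5.478 gives T ≈ 326.8 K, at which ψ = 0.18.

T = 326.8 K, V/F = 0.18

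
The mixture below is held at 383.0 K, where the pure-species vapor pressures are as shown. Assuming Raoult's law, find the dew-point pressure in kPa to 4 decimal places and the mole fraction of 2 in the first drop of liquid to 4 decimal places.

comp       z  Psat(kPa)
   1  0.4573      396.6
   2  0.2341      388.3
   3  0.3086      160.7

At the dew point ψ → 1, so Σzᵢ/Kᵢ = 1 with Kᵢ = Pᵢˢᵃᵗ/P ⇒ 1/P = Σzᵢ/Pᵢˢᵃᵗ.
1/P = 0.4573/396.6 + 0.2341/388.3 + 0.3086/160.7 = 0.0036763 ⇒ P = 272.0138 kPa
xᵢ = zᵢP/Pᵢˢᵃᵗ ⇒ x_2 = 0.2341·272.0138/388.3 = 0.1640

Pdew = 272.0138 kPa, x_2 = 0.1640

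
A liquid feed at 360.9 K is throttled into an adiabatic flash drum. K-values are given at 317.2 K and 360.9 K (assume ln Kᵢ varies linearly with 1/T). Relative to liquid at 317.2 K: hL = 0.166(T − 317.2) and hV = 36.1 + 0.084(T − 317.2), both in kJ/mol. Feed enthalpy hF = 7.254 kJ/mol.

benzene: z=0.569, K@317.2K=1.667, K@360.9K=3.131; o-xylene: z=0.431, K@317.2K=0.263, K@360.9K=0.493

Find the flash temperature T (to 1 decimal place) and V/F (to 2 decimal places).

Adiabatic flash: solve Rachford–Rice at each trial T, then check hF = ψ·hV(T) + (1−ψ)·hL(T).
  T = 317.2 K: K = (1.667, 0.263), RR gives ψ = 0.126, H_out = 4.544 kJ/mol
  T = 360.9 K: K = (3.131, 0.493), RR gives ψ = 0.920, H_out = 37.171 kJ/mol
  T = 339.0 K: K = (2.330, 0.367), RR gives ψ = 0.575, H_out = 23.350 kJ/mol
  T = 328.1 K: K = (1.982, 0.312), RR gives ψ = 0.389, H_out = 15.490 kJ/mol
  T = 322.6 K: K = (1.819, 0.287), RR gives ψ = 0.271, H_out = 10.577 kJ/mol
  T = 319.9 K: K = (1.742, 0.275), RR gives ψ = 0.204, H_out = 7.754 kJ/mol
  T = 318.5 K: K = (1.703, 0.269), RR gives ψ = 0.165, H_out = 6.145 kJ/mol
Linear interpolation between T = 318.5 (H_out = 6.145) and T = 319.9 (H_out = 7.754) on hF = 7.254 gives T ≈ 319.5 K, at which ψ = 0.19.

T = 319.5 K, V/F = 0.19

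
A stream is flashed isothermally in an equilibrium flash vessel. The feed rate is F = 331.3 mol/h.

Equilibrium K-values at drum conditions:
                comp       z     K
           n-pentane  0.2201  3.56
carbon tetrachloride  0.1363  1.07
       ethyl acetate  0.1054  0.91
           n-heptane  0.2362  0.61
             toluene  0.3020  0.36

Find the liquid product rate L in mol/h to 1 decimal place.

Material balance + equilibrium reduce to Σ zᵢ(Kᵢ−1)/(1+β(Kᵢ−1)) = 0.
g(0) = ΣzᵢKᵢ − 1 = 0.2781 and g(1) = 1 − Σzᵢ/Kᵢ = -0.5311, so a root lies in (0, 1).
Newton–Raphson from β = 0.34:
  β = 0.3400: g = -0.05245, g' = -0.6637 → β = 0.2610
  β = 0.2610: g = 0.00285, g' = -0.7427 → β = 0.2648
Converged at β = 0.2648.
Then V = β·F = 0.2648·331.3 = 87.7 mol/h and L = F − V = 243.6 mol/h.

L = 243.6 mol/h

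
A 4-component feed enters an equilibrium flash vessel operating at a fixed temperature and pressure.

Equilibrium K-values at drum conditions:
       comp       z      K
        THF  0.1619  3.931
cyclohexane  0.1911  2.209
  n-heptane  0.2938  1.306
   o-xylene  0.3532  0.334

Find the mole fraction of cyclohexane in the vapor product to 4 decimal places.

y_cyclohexane = 0.2470

Rachford–Rice: g(ψ) = Σ zᵢ(Kᵢ−1)/(1+ψ(Kᵢ−1)) = 0.
g(0) = ΣzᵢKᵢ − 1 = 0.5602 and g(1) = 1 − Σzᵢ/Kᵢ = -0.4101, so a root lies in (0, 1).
Newton–Raphson from ψ = 0.5:
  ψ = 0.5000: g = 0.06177, g' = -0.7101 → ψ = 0.5870
  ψ = 0.5870: g = -0.00043, g' = -0.7256 → ψ = 0.5864
Converged at ψ = 0.5864.
Compositions from xᵢ = zᵢ/(1+ψ(Kᵢ−1)), yᵢ = Kᵢxᵢ:
  THF: x = 0.0596, y = 0.2341
  cyclohexane: x = 0.1118, y = 0.2470
  n-heptane: x = 0.2491, y = 0.3253
  o-xylene: x = 0.5795, y = 0.1936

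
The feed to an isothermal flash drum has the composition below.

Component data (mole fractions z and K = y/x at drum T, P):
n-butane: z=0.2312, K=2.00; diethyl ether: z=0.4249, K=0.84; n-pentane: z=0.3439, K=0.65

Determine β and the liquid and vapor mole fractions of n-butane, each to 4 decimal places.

Let β = V/F and solve Σ zᵢ(Kᵢ−1)/(1+β(Kᵢ−1)) = 0.
Feasibility: ΣzᵢKᵢ = 1.0429, Σzᵢ/Kᵢ = 1.1505 — both > 1, two phases present.
Iterate (Newton) starting at β = 0.5:
  β = 0.5000: g = -0.06566, g' = -0.1775 → β = 0.1301
  β = 0.1301: g = 0.00905, g' = -0.2386 → β = 0.1680
  β = 0.1680: g = 0.00020, g' = -0.2285 → β = 0.1689
Converged at β = 0.1689.
Compositions from xᵢ = zᵢ/(1+β(Kᵢ−1)), yᵢ = Kᵢxᵢ:
  n-butane: x = 0.1978, y = 0.3956
  diethyl ether: x = 0.4367, y = 0.3668
  n-pentane: x = 0.3655, y = 0.2376

β = 0.1689, x_n-butane = 0.1978, y_n-butane = 0.3956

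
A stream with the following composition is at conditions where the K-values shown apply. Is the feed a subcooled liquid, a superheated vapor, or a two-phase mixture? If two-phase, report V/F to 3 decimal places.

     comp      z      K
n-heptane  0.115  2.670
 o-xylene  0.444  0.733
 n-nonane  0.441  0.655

ΣzᵢKᵢ = 0.921; Σzᵢ/Kᵢ = 1.322.
Since ΣzᵢKᵢ < 1 the mixture is below its bubble point — single liquid phase.

subcooled liquid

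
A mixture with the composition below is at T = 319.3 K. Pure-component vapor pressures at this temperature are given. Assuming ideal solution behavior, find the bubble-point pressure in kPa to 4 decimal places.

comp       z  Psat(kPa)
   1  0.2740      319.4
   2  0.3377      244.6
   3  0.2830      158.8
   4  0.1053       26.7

Pbub = 217.8689 kPa

At the bubble point ψ → 0, so ΣzᵢKᵢ = 1 with Kᵢ = Pᵢˢᵃᵗ/P ⇒ P = ΣzᵢPᵢˢᵃᵗ.
P = 0.2740·319.4 + 0.3377·244.6 + 0.2830·158.8 + 0.1053·26.7 = 217.8689 kPa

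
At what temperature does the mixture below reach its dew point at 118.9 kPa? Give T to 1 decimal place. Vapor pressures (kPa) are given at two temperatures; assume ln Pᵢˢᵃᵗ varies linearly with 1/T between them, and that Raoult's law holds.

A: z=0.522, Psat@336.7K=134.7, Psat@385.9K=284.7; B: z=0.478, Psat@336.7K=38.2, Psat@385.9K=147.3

Dew-point temperature: Σzᵢ·P/Pᵢˢᵃᵗ(T) = 1. Interpolate ln Pᵢˢᵃᵗ = aᵢ + bᵢ/T.
  T = 336.7 K: ΣzᵢP/Pᵢˢᵃᵗ = 1.9486
  T = 385.9 K: ΣzᵢP/Pᵢˢᵃᵗ = 0.6038
  T = 361.3 K: ΣzᵢP/Pᵢˢᵃᵗ = 1.0326
  T = 373.6 K: ΣzᵢP/Pᵢˢᵃᵗ = 0.7810
  T = 367.5 K: ΣzᵢP/Pᵢˢᵃᵗ = 0.8944
  T = 364.4 K: ΣzᵢP/Pᵢˢᵃᵗ = 0.9603
  T = 362.9 K: ΣzᵢP/Pᵢˢᵃᵗ = 0.9944
Interpolating between 361.3 K and 362.9 K gives T ≈ 362.7 K.

T = 362.7 K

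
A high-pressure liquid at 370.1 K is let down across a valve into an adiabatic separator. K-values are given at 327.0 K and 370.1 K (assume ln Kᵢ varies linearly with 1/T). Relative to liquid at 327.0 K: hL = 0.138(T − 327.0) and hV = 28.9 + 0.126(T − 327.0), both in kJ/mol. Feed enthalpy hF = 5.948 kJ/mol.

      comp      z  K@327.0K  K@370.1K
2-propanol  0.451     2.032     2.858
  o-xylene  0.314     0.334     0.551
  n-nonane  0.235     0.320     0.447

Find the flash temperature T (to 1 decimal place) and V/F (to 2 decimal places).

T = 330.8 K, V/F = 0.19

Adiabatic flash: solve Rachford–Rice at each trial T, then check hF = ψ·hV(T) + (1−ψ)·hL(T).
  T = 327.0 K: K = (2.032, 0.334, 0.320), RR gives ψ = 0.139, H_out = 4.022 kJ/mol
  T = 370.1 K: K = (2.858, 0.551, 0.447), RR gives ψ = 0.614, H_out = 23.375 kJ/mol
  T = 348.6 K: K = (2.436, 0.436, 0.382), RR gives ψ = 0.386, H_out = 14.025 kJ/mol
  T = 337.8 K: K = (2.231, 0.383, 0.351), RR gives ψ = 0.269, H_out = 9.235 kJ/mol
  T = 332.4 K: K = (2.131, 0.358, 0.335), RR gives ψ = 0.207, H_out = 6.705 kJ/mol
  T = 329.7 K: K = (2.081, 0.346, 0.328), RR gives ψ = 0.174, H_out = 5.386 kJ/mol
  T = 331.0 K: K = (2.105, 0.352, 0.331), RR gives ψ = 0.190, H_out = 6.026 kJ/mol
Linear interpolation between T = 329.7 (H_out = 5.386) and T = 331.0 (H_out = 6.026) on hF = 5.948 gives T ≈ 330.8 K, at which ψ = 0.19.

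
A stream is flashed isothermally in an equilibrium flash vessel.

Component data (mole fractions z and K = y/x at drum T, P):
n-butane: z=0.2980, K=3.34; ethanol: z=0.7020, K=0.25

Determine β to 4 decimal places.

β = 0.0973

Iterate (Newton) starting at β = 0.5:
  β = 0.5000: g = -0.52105, g' = -1.3574 → β = 0.1161
  β = 0.1161: g = -0.02843, g' = -1.4827 → β = 0.0970
  β = 0.0970: g = 0.00057, g' = -1.5432 → β = 0.0973
Converged at β = 0.0973.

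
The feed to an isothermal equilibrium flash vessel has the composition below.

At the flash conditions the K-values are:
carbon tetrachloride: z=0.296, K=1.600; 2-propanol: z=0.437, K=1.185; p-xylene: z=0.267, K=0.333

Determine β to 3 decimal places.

Material balance + equilibrium reduce to Σ zᵢ(Kᵢ−1)/(1+β(Kᵢ−1)) = 0.
Check two-phase: ΣzᵢKᵢ = 1.080 > 1 and Σzᵢ/Kᵢ = 1.356 > 1, so g(0) = 0.080 > 0 and g(1) = -0.356 < 0.
Newton iteration, β⁰ = 0.5:
  β = 0.500: g = -0.0566, g' = -0.343 → β = 0.335
  β = 0.335: g = -0.0053, g' = -0.284 → β = 0.316
Converged at β = 0.316.

β = 0.316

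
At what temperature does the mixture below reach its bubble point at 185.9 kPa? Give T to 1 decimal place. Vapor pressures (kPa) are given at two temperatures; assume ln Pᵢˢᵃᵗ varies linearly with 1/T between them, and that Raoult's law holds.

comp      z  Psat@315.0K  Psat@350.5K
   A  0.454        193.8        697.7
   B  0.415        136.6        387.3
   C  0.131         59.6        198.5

T = 320.4 K

Bubble-point temperature: ΣzᵢPᵢˢᵃᵗ(T) = P. Interpolate ln Pᵢˢᵃᵗ = aᵢ + bᵢ/T.
  T = 315.0 K: ΣzᵢPᵢˢᵃᵗ = 152.48 kPa
  T = 350.5 K: ΣzᵢPᵢˢᵃᵗ = 503.49 kPa
  T = 332.8 K: ΣzᵢPᵢˢᵃᵗ = 286.08 kPa
  T = 323.9 K: ΣzᵢPᵢˢᵃᵗ = 210.58 kPa
  T = 319.4 K: ΣzᵢPᵢˢᵃᵗ = 179.25 kPa
  T = 321.6 K: ΣzᵢPᵢˢᵃᵗ = 194.04 kPa
Interpolating between 319.4 K and 321.6 K gives T ≈ 320.4 K.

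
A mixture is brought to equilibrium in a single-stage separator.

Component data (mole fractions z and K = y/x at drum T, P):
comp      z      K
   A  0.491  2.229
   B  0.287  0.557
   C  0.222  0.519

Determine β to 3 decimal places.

Newton iteration, β⁰ = 0.44:
  β = 0.440: g = 0.0983, g' = -0.482 → β = 0.644
  β = 0.644: g = 0.0043, g' = -0.449 → β = 0.653
Converged at β = 0.653.

β = 0.653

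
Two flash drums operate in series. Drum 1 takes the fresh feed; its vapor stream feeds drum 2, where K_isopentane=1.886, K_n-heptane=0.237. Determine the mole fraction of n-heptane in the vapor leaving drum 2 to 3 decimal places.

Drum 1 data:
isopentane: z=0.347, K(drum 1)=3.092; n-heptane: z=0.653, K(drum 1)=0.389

y_n-heptane (drum 2) = 0.127

Drum 1:
Iterate (Newton) starting at ψ₁ = 0.43:
  ψ₁ = 0.430: g = -0.1590, g' = -0.869 → ψ₁ = 0.247
  ψ₁ = 0.247: g = 0.0086, g' = -0.998 → ψ₁ = 0.256
Converged at ψ₁ = 0.256.
Drum-1 compositions:
  isopentane: x = 0.226, y = 0.699
  n-heptane: x = 0.774, y = 0.301
Drum-2 feed = drum-1 vapor: z₂ = (0.6989, 0.3011).
Drum 2:
Material balance + equilibrium reduce to Σ zᵢ(Kᵢ−1)/(1+ψ₂(Kᵢ−1)) = 0.
Feasibility: ΣzᵢKᵢ = 1.390, Σzᵢ/Kᵢ = 1.641 — both > 1, two phases present.
Iterate (Newton) starting at ψ₂ = 0.61:
  ψ₂ = 0.610: g = -0.0277, g' = -0.845 → ψ₂ = 0.577
  ψ₂ = 0.577: g = -0.0008, g' = -0.800 → ψ₂ = 0.576
Converged at ψ₂ = 0.576.
  isopentane: x = 0.463, y = 0.873
  n-heptane: x = 0.537, y = 0.127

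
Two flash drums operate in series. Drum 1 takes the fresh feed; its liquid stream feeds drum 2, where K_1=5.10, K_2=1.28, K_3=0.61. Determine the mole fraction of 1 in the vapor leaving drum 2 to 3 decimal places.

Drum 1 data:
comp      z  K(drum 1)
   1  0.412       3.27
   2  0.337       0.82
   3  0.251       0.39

Drum 1:
Newton iteration, ψ₁⁰ = 0.5:
  ψ₁ = 0.500: g = 0.1511, g' = -0.672 → ψ₁ = 0.725
  ψ₁ = 0.725: g = 0.0094, g' = -0.618 → ψ₁ = 0.740
Converged at ψ₁ = 0.740.
Drum-1 compositions:
  1: x = 0.154, y = 0.503
  2: x = 0.389, y = 0.319
  3: x = 0.457, y = 0.178
Drum-2 feed = drum-1 liquid: z₂ = (0.1538, 0.3888, 0.4575).
Drum 2:
Let ψ₂ = V/F and solve Σ zᵢ(Kᵢ−1)/(1+ψ₂(Kᵢ−1)) = 0.
Check two-phase: ΣzᵢKᵢ = 1.561 > 1 and Σzᵢ/Kᵢ = 1.084 > 1, so g(0) = 0.561 > 0 and g(1) = -0.084 < 0.
Iterate (Newton) starting at ψ₂ = 0.52:
  ψ₂ = 0.520: g = 0.0725, g' = -0.396 → ψ₂ = 0.703
  ψ₂ = 0.703: g = 0.0075, g' = -0.325 → ψ₂ = 0.726
Converged at ψ₂ = 0.726.
  1: x = 0.039, y = 0.197
  2: x = 0.323, y = 0.414
  3: x = 0.638, y = 0.389

y_1 (drum 2) = 0.197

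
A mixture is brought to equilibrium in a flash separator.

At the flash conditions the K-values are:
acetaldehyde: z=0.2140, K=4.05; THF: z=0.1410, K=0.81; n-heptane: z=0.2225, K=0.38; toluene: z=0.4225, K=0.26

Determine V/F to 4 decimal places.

V/F = 0.0924

Newton–Raphson from V/F = 0.5:
  V/F = 0.5000: g = -0.46730, g' = -1.0810 → V/F = 0.0677
  V/F = 0.0677: g = 0.04069, g' = -1.7223 → V/F = 0.0913
  V/F = 0.0913: g = 0.00167, g' = -1.5852 → V/F = 0.0924
Converged at V/F = 0.0924.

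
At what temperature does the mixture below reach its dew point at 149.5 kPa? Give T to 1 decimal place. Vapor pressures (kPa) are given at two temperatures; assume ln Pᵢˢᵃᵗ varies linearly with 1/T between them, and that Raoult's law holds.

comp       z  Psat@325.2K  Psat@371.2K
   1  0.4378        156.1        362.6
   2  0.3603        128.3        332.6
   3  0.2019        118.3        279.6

T = 329.3 K

Dew-point temperature: Σzᵢ·P/Pᵢˢᵃᵗ(T) = 1. Interpolate ln Pᵢˢᵃᵗ = aᵢ + bᵢ/T.
  T = 325.2 K: ΣzᵢP/Pᵢˢᵃᵗ = 1.0943
  T = 371.2 K: ΣzᵢP/Pᵢˢᵃᵗ = 0.4504
  T = 348.2 K: ΣzᵢP/Pᵢˢᵃᵗ = 0.6815
  T = 336.7 K: ΣzᵢP/Pᵢˢᵃᵗ = 0.8566
  T = 330.9 K: ΣzᵢP/Pᵢˢᵃᵗ = 0.9671
  T = 328.0 K: ΣzᵢP/Pᵢˢᵃᵗ = 1.0293
  T = 329.4 K: ΣzᵢP/Pᵢˢᵃᵗ = 0.9986
Interpolating between 328.0 K and 329.4 K gives T ≈ 329.3 K.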